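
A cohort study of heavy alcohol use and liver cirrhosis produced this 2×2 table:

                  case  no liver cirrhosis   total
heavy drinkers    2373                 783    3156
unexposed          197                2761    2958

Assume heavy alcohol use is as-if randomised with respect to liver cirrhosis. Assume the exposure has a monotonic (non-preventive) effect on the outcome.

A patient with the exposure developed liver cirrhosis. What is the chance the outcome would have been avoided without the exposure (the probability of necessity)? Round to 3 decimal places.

p₁ = P(outcome | exposed) = 2373/3156 = 0.7519
p₀ = P(outcome | unexposed) = 197/2958 = 0.066599
Under exogeneity and monotonicity, PN = (p₁ − p₀)/p₁.
PN = (0.7519 − 0.066599) / 0.7519 ≈ 0.9114

PN ≈ 0.911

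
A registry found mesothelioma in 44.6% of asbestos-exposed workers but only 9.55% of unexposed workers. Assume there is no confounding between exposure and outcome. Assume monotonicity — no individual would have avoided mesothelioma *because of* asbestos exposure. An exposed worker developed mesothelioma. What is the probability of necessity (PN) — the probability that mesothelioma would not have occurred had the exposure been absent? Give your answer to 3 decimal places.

PN ≈ 0.786

p₁ = 0.446, p₀ = 0.0955.
Under exogeneity and monotonicity, PN = (p₁ − p₀) / p₁.
PN = (0.446 − 0.0955) / 0.446 = 0.3505 / 0.446 ≈ 0.7859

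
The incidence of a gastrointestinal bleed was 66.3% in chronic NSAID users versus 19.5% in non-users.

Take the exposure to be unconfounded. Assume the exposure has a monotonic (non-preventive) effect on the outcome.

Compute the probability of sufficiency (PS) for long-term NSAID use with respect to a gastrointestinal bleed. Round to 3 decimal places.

p₁ = 0.663, p₀ = 0.195.
Under exogeneity and monotonicity, PS = (p₁ − p₀) / (1 − p₀).
PS = (0.663 − 0.195) / (1 − 0.195) = 0.468 / 0.805 ≈ 0.5814

PS ≈ 0.581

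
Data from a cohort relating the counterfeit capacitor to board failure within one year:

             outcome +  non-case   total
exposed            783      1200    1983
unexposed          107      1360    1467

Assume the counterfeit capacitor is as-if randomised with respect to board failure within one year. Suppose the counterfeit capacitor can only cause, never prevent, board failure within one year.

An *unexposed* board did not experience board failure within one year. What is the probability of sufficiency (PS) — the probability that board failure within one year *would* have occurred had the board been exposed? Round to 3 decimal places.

p₁ = P(outcome | exposed) = 783/1983 = 0.39486
p₀ = P(outcome | unexposed) = 107/1467 = 0.072938
Under exogeneity and monotonicity, PS = (p₁ − p₀)/(1 − p₀).
PS = (0.39486 − 0.072938) / 0.92706 ≈ 0.3472

PS ≈ 0.347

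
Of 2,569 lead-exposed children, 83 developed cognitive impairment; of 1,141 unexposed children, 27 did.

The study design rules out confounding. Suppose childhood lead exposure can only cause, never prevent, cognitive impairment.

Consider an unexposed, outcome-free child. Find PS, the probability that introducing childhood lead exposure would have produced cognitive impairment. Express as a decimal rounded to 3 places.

PS ≈ 0.009

p₁ = P(outcome | exposed) = 83/2569 = 0.032308
p₀ = P(outcome | unexposed) = 27/1141 = 0.023663
Under exogeneity and monotonicity, PS = (p₁ − p₀) / (1 − p₀).
PS = (0.032308 − 0.023663) / (1 − 0.023663) = 0.0086448 / 0.97634 ≈ 0.0089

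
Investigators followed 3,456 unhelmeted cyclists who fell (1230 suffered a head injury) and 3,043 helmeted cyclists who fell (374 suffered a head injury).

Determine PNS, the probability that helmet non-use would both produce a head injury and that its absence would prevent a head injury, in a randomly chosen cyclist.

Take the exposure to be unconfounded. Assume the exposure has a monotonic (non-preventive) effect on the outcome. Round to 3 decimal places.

PNS ≈ 0.233

p₁ = P(outcome | exposed) = 1230/3456 = 0.3559
p₀ = P(outcome | unexposed) = 374/3043 = 0.12291
Under exogeneity and monotonicity, PNS = p₁ − p₀.
PNS = 0.3559 − 0.12291 = 0.233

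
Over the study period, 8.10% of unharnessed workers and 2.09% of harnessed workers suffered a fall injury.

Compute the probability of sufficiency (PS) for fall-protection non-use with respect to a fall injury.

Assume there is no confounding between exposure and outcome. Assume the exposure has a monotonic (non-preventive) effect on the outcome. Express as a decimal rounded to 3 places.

PS ≈ 0.061

p₁ = 0.081, p₀ = 0.0209.
Under exogeneity and monotonicity, PS = (p₁ − p₀) / (1 − p₀).
PS = (0.081 − 0.0209) / (1 − 0.0209) = 0.0601 / 0.9791 ≈ 0.0614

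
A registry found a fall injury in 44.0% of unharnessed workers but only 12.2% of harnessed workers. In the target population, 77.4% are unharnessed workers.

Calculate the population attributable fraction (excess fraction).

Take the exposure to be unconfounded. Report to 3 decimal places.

p₁ = 0.44, p₀ = 0.122.
Overall risk P(Y=1) = π·p₁ + (1−π)·p₀ = 0.774×0.44 + 0.226×0.122 = 0.36813.
Under exogeneity, PAF = [P(Y=1) − p₀] / P(Y=1).
PAF = (0.36813 − 0.122) / 0.36813 ≈ 0.6686

PAF ≈ 0.669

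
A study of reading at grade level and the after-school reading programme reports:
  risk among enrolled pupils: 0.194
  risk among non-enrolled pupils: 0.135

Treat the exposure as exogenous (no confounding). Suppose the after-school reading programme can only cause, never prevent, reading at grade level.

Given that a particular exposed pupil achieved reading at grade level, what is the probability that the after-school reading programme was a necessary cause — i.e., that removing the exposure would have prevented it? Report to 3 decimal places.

PN ≈ 0.304

Let p₁ = 0.194, p₀ = 0.135.
Under exogeneity and monotonicity, PN = (p₁ − p₀) / p₁.
PN = (0.194 − 0.135) / 0.194 = 0.059 / 0.194 ≈ 0.3041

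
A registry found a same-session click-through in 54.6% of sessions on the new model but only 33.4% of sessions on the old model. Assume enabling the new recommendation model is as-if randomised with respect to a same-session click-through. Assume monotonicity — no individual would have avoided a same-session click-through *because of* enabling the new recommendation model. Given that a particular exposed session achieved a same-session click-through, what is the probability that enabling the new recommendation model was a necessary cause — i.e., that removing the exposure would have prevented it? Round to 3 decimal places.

PN ≈ 0.388

p₁ = 0.546, p₀ = 0.334.
Under exogeneity and monotonicity, PN = (p₁ − p₀) / p₁.
PN = (0.546 − 0.334) / 0.546 = 0.212 / 0.546 ≈ 0.3883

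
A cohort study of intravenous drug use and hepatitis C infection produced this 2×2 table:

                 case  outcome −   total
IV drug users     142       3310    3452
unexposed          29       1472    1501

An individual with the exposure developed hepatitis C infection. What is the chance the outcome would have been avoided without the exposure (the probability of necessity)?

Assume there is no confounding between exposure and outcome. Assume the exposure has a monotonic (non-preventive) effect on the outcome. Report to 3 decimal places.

PN ≈ 0.530

p₁ = P(outcome | exposed) = 142/3452 = 0.041136
p₀ = P(outcome | unexposed) = 29/1501 = 0.01932
Under exogeneity and monotonicity, PN = (p₁ − p₀)/p₁.
PN = (0.041136 − 0.01932) / 0.041136 ≈ 0.5303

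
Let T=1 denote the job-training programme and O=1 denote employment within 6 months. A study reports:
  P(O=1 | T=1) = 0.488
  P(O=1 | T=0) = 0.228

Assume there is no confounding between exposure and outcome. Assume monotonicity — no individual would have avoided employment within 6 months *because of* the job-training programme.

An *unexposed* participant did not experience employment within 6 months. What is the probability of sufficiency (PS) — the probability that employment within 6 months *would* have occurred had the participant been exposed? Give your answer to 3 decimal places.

PS ≈ 0.337

Let p₁ = 0.488, p₀ = 0.228.
Under exogeneity and monotonicity, PS = (p₁ − p₀) / (1 − p₀).
PS = (0.488 − 0.228) / (1 − 0.228) = 0.26 / 0.772 ≈ 0.3368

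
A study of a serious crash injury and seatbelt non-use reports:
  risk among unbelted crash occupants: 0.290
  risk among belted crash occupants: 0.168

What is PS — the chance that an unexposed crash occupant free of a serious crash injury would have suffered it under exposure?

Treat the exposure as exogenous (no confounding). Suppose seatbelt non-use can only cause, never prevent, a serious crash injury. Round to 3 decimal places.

PS ≈ 0.147

Let p₁ = 0.29, p₀ = 0.168.
Under exogeneity and monotonicity, PS = (p₁ − p₀) / (1 − p₀).
PS = (0.29 − 0.168) / (1 − 0.168) = 0.122 / 0.832 ≈ 0.1466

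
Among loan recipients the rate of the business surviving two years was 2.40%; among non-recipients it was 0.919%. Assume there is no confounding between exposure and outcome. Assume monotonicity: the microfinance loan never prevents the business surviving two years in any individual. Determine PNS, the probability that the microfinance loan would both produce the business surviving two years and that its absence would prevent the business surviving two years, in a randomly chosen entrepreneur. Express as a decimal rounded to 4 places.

PNS ≈ 0.0148

p₁ = 0.024, p₀ = 0.00919.
Under exogeneity and monotonicity, PNS = p₁ − p₀.
PNS = 0.024 − 0.00919 = 0.01481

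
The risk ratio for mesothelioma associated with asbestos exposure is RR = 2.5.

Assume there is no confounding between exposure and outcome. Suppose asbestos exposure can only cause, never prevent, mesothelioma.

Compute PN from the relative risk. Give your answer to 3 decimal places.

PN ≈ 0.600

Under exogeneity and monotonicity, PN = (RR − 1) / RR = 1 − 1/RR.
PN = (2.5 − 1) / 2.5 = 1.5 / 2.5 ≈ 0.6000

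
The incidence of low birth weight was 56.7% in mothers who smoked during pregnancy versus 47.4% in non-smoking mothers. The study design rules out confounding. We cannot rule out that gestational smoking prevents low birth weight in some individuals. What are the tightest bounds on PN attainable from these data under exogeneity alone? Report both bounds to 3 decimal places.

p₁ = 0.567, p₀ = 0.474.
Under exogeneity alone the bounds on PN are max{0,(p₁−p₀)/p₁} ≤ PN ≤ min{1,(1−p₀)/p₁}.
  lower = (p₁ − p₀)/p₁ = 0.093 / 0.567 ≈ 0.1640
  upper = min{1, (1 − p₀)/p₁} = 0.526 / 0.567 ≈ 0.9277

0.164 ≤ PN ≤ 0.928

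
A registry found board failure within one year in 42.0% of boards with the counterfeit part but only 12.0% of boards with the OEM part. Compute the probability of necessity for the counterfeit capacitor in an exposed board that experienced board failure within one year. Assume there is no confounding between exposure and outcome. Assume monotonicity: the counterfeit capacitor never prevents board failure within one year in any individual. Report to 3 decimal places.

PN ≈ 0.714

p₁ = 0.42, p₀ = 0.12.
Under exogeneity and monotonicity, PN = (p₁ − p₀) / p₁.
PN = (0.42 − 0.12) / 0.42 = 0.3 / 0.42 ≈ 0.7143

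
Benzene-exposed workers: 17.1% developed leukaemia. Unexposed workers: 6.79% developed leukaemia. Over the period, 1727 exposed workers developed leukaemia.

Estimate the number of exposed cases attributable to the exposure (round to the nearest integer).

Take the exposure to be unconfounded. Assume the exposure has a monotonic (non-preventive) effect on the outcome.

p₁ = 0.171, p₀ = 0.0679.
PN = (p₁ − p₀)/p₁ = (0.171 − 0.0679) / 0.171 ≈ 0.60292.
Attributable cases ≈ PN × (exposed cases) = 0.60292 × 1727 ≈ 1041.25.

about 1041 cases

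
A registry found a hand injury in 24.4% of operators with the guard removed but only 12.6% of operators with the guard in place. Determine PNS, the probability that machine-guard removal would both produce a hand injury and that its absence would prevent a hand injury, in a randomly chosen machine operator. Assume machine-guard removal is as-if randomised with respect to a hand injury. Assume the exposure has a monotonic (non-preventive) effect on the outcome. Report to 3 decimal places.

PNS ≈ 0.118

p₁ = 0.244, p₀ = 0.126.
Under exogeneity and monotonicity, PNS = p₁ − p₀.
PNS = 0.244 − 0.126 = 0.118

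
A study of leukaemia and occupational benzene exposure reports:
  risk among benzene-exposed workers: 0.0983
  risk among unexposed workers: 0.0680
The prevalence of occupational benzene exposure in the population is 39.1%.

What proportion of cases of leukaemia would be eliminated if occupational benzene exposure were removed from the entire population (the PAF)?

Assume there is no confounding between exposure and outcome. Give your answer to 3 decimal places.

PAF ≈ 0.148

Let p₁ = 0.0983, p₀ = 0.068.
Overall risk P(Y=1) = π·p₁ + (1−π)·p₀ = 0.391×0.0983 + 0.609×0.068 = 0.079847.
Under exogeneity, PAF = [P(Y=1) − p₀] / P(Y=1).
PAF = (0.079847 − 0.068) / 0.079847 ≈ 0.1484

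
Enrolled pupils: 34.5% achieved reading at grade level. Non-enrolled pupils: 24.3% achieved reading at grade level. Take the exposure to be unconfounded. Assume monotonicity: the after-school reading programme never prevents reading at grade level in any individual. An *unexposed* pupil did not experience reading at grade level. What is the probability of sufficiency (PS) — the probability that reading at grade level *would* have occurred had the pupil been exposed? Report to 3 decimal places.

p₁ = 0.345, p₀ = 0.243.
Under exogeneity and monotonicity, PS = (p₁ − p₀) / (1 − p₀).
PS = (0.345 − 0.243) / (1 − 0.243) = 0.102 / 0.757 ≈ 0.1347

PS ≈ 0.135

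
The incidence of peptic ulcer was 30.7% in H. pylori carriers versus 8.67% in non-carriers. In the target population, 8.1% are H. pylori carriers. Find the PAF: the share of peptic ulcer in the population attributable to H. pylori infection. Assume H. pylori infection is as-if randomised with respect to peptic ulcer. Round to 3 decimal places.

PAF ≈ 0.171

p₁ = 0.307, p₀ = 0.0867.
Overall risk P(Y=1) = π·p₁ + (1−π)·p₀ = 0.081×0.307 + 0.919×0.0867 = 0.10454.
Under exogeneity, PAF = [P(Y=1) − p₀] / P(Y=1).
PAF = (0.10454 − 0.0867) / 0.10454 ≈ 0.1707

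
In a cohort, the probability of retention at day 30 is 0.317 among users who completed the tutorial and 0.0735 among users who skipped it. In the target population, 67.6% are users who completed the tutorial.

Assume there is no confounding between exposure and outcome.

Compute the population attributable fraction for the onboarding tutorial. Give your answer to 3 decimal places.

Let p₁ = 0.317, p₀ = 0.0735.
Overall risk P(Y=1) = π·p₁ + (1−π)·p₀ = 0.676×0.317 + 0.324×0.0735 = 0.23811.
Under exogeneity, PAF = [P(Y=1) − p₀] / P(Y=1).
PAF = (0.23811 − 0.0735) / 0.23811 ≈ 0.6913

PAF ≈ 0.691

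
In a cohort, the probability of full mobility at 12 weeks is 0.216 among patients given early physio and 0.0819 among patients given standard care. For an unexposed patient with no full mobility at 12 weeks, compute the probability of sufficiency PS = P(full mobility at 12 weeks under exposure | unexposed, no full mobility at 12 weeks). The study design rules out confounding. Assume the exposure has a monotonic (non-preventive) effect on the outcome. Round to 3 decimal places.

Let p₁ = 0.216, p₀ = 0.0819.
Under exogeneity and monotonicity, PS = (p₁ − p₀) / (1 − p₀).
PS = (0.216 − 0.0819) / (1 − 0.0819) = 0.1341 / 0.9181 ≈ 0.1461

PS ≈ 0.146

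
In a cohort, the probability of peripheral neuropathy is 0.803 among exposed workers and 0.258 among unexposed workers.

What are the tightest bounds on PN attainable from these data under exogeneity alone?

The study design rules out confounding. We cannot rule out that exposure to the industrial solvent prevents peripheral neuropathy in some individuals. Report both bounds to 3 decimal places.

Let p₁ = 0.803, p₀ = 0.258.
Under exogeneity alone the bounds on PN are max{0,(p₁−p₀)/p₁} ≤ PN ≤ min{1,(1−p₀)/p₁}.
  lower = (p₁ − p₀)/p₁ = 0.545 / 0.803 ≈ 0.6787
  upper = min{1, (1 − p₀)/p₁} = 0.742 / 0.803 ≈ 0.9240

0.679 ≤ PN ≤ 0.924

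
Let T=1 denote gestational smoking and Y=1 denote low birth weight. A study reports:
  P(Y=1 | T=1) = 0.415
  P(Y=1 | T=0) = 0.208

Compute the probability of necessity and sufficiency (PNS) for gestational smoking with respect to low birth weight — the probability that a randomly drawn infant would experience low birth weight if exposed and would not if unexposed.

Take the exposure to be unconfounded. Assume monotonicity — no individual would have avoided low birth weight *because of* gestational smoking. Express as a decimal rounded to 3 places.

PNS ≈ 0.207

Let p₁ = 0.415, p₀ = 0.208.
Under exogeneity and monotonicity, PNS = p₁ − p₀.
PNS = 0.415 − 0.208 = 0.207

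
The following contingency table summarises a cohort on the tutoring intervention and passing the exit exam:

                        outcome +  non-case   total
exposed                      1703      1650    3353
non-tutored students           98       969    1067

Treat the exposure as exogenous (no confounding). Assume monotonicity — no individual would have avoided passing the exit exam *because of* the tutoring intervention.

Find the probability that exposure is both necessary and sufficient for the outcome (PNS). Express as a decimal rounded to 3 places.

PNS ≈ 0.416

p₁ = P(outcome | exposed) = 1703/3353 = 0.5079
p₀ = P(outcome | unexposed) = 98/1067 = 0.091846
Under exogeneity and monotonicity, PNS = p₁ − p₀.
PNS = 0.5079 − 0.091846 = 0.41606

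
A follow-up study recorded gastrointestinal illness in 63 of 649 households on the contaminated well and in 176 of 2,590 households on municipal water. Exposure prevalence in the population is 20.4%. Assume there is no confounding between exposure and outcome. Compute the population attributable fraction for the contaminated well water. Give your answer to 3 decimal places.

PAF ≈ 0.080

p₁ = P(outcome | exposed) = 63/649 = 0.097072
p₀ = P(outcome | unexposed) = 176/2590 = 0.067954
Overall risk P(Y=1) = π·p₁ + (1−π)·p₀ = 0.204×0.097072 + 0.796×0.067954 = 0.073894.
Under exogeneity, PAF = [P(Y=1) − p₀] / P(Y=1).
PAF = (0.073894 − 0.067954) / 0.073894 ≈ 0.0804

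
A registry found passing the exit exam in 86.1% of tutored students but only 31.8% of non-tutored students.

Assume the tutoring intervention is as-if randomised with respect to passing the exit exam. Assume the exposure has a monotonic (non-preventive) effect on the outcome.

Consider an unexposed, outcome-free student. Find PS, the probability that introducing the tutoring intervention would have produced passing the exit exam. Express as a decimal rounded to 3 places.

p₁ = 0.861, p₀ = 0.318.
Under exogeneity and monotonicity, PS = (p₁ − p₀) / (1 − p₀).
PS = (0.861 − 0.318) / (1 − 0.318) = 0.543 / 0.682 ≈ 0.7962

PS ≈ 0.796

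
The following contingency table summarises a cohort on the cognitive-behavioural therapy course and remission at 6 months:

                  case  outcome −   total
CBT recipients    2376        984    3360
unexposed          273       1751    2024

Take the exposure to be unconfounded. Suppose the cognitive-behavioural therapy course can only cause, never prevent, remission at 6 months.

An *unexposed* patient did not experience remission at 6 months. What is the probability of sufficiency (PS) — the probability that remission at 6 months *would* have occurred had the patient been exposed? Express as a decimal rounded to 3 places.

PS ≈ 0.661

p₁ = P(outcome | exposed) = 2376/3360 = 0.70714
p₀ = P(outcome | unexposed) = 273/2024 = 0.13488
Under exogeneity and monotonicity, PS = (p₁ − p₀)/(1 − p₀).
PS = (0.70714 − 0.13488) / 0.86512 ≈ 0.6615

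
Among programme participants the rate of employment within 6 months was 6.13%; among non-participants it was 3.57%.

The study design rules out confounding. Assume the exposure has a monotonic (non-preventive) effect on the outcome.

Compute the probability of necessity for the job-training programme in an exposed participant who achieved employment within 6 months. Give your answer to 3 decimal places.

PN ≈ 0.418

p₁ = 0.0613, p₀ = 0.0357.
Under exogeneity and monotonicity, PN = (p₁ − p₀) / p₁.
PN = (0.0613 − 0.0357) / 0.0613 = 0.0256 / 0.0613 ≈ 0.4176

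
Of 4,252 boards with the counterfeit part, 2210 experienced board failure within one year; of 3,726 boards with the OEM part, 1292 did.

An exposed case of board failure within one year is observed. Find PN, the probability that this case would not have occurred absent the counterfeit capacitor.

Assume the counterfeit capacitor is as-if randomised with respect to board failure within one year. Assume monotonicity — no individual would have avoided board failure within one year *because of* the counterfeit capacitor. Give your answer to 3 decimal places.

p₁ = P(outcome | exposed) = 2210/4252 = 0.51976
p₀ = P(outcome | unexposed) = 1292/3726 = 0.34675
Under exogeneity and monotonicity, PN = (p₁ − p₀) / p₁.
PN = (0.51976 − 0.34675) / 0.51976 = 0.173 / 0.51976 ≈ 0.3329

PN ≈ 0.333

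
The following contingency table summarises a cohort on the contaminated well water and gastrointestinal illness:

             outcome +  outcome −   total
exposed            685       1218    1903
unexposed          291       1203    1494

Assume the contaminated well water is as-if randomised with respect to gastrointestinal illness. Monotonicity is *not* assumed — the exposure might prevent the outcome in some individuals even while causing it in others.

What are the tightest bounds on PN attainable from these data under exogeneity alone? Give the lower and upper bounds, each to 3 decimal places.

0.459 ≤ PN ≤ 1.000

p₁ = P(outcome | exposed) = 685/1903 = 0.35996
p₀ = P(outcome | unexposed) = 291/1494 = 0.19478
Under exogeneity alone the bounds on PN are max{0,(p₁−p₀)/p₁} ≤ PN ≤ min{1,(1−p₀)/p₁}.
  lower = (p₁ − p₀)/p₁ = 0.16518 / 0.35996 ≈ 0.4589
  upper = min{1, (1 − p₀)/p₁} = 0.80522 / 0.35996 ≈ 2.2370 → capped at 1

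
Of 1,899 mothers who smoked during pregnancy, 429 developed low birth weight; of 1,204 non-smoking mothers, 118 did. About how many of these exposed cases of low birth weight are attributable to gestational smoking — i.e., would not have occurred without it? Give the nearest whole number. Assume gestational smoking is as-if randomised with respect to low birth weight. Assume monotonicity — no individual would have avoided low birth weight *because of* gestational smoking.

about 243 cases

p₁ = P(outcome | exposed) = 429/1899 = 0.22591
p₀ = P(outcome | unexposed) = 118/1204 = 0.098007
PN = (p₁ − p₀)/p₁ = (0.22591 − 0.098007) / 0.22591 ≈ 0.56617.
Attributable cases ≈ PN × (exposed cases) = 0.56617 × 429 ≈ 242.89.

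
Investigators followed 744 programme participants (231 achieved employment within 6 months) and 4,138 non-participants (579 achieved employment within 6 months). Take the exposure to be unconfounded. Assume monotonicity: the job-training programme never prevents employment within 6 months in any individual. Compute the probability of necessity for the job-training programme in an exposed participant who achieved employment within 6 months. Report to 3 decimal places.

PN ≈ 0.549

p₁ = P(outcome | exposed) = 231/744 = 0.31048
p₀ = P(outcome | unexposed) = 579/4138 = 0.13992
Under exogeneity and monotonicity, PN = (p₁ − p₀) / p₁.
PN = (0.31048 − 0.13992) / 0.31048 = 0.17056 / 0.31048 ≈ 0.5493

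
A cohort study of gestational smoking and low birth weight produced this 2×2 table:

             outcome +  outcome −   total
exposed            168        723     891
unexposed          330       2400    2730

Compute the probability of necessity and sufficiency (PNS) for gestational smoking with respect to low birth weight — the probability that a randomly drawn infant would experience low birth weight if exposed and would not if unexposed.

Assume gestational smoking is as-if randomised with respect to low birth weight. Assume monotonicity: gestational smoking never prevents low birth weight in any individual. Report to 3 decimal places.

p₁ = P(outcome | exposed) = 168/891 = 0.18855
p₀ = P(outcome | unexposed) = 330/2730 = 0.12088
Under exogeneity and monotonicity, PNS = p₁ − p₀.
PNS = 0.18855 − 0.12088 = 0.067673

PNS ≈ 0.068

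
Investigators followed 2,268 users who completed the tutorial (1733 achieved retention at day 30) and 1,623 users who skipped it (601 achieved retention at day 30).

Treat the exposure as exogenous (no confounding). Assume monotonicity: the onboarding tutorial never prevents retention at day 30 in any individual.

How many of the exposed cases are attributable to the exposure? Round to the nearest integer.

p₁ = P(outcome | exposed) = 1733/2268 = 0.76411
p₀ = P(outcome | unexposed) = 601/1623 = 0.3703
PN = (p₁ − p₀)/p₁ = (0.76411 − 0.3703) / 0.76411 ≈ 0.51538.
Attributable cases ≈ PN × (exposed cases) = 0.51538 × 1733 ≈ 893.16.

about 893 cases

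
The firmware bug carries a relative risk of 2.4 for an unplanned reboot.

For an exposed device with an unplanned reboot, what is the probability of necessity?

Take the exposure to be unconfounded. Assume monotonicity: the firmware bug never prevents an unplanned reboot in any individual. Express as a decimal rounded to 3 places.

PN ≈ 0.583

Under exogeneity and monotonicity, PN = (RR − 1) / RR = 1 − 1/RR.
PN = (2.4 − 1) / 2.4 = 1.4 / 2.4 ≈ 0.5833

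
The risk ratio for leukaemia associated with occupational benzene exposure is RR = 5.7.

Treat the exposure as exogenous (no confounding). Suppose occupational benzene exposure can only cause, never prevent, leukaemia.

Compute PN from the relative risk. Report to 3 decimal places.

Under exogeneity and monotonicity, PN = (RR − 1) / RR = 1 − 1/RR.
PN = (5.7 − 1) / 5.7 = 4.7 / 5.7 ≈ 0.8246

PN ≈ 0.825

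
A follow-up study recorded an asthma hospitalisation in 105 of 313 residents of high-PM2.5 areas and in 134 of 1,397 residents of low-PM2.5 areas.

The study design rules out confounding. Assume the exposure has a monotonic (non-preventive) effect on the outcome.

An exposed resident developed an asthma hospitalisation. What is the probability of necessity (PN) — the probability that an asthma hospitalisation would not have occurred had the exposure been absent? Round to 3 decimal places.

PN ≈ 0.714

p₁ = P(outcome | exposed) = 105/313 = 0.33546
p₀ = P(outcome | unexposed) = 134/1397 = 0.09592
Under exogeneity and monotonicity, PN = (p₁ − p₀) / p₁.
PN = (0.33546 − 0.09592) / 0.33546 = 0.23954 / 0.33546 ≈ 0.7141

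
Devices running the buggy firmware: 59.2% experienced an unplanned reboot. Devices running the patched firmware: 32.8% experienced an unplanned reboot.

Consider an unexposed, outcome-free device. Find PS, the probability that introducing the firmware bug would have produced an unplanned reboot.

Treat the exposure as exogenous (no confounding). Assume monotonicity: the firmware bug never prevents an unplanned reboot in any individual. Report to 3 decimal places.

p₁ = 0.592, p₀ = 0.328.
Under exogeneity and monotonicity, PS = (p₁ − p₀) / (1 − p₀).
PS = (0.592 − 0.328) / (1 − 0.328) = 0.264 / 0.672 ≈ 0.3929

PS ≈ 0.393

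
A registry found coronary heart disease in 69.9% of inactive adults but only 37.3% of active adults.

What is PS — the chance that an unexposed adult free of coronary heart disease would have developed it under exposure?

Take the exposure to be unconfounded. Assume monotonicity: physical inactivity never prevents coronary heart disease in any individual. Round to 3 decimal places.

PS ≈ 0.520

p₁ = 0.699, p₀ = 0.373.
Under exogeneity and monotonicity, PS = (p₁ − p₀) / (1 − p₀).
PS = (0.699 − 0.373) / (1 − 0.373) = 0.326 / 0.627 ≈ 0.5199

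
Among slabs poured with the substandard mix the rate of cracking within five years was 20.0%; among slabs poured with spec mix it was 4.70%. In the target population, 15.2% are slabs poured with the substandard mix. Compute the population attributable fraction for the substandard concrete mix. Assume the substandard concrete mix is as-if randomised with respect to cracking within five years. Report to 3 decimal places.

PAF ≈ 0.331

p₁ = 0.2, p₀ = 0.047.
Overall risk P(Y=1) = π·p₁ + (1−π)·p₀ = 0.152×0.2 + 0.848×0.047 = 0.070256.
Under exogeneity, PAF = [P(Y=1) − p₀] / P(Y=1).
PAF = (0.070256 − 0.047) / 0.070256 ≈ 0.3310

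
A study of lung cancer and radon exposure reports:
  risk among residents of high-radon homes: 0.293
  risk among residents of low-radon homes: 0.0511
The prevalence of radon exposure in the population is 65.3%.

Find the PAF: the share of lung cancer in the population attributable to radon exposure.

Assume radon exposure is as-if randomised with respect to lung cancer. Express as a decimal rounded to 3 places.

PAF ≈ 0.756

Let p₁ = 0.293, p₀ = 0.0511.
Overall risk P(Y=1) = π·p₁ + (1−π)·p₀ = 0.653×0.293 + 0.347×0.0511 = 0.20906.
Under exogeneity, PAF = [P(Y=1) − p₀] / P(Y=1).
PAF = (0.20906 − 0.0511) / 0.20906 ≈ 0.7556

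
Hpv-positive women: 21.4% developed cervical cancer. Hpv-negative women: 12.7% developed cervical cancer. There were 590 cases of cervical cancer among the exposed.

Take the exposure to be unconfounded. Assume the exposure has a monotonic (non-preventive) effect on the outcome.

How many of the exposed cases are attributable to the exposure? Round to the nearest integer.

p₁ = 0.214, p₀ = 0.127.
PN = (p₁ − p₀)/p₁ = (0.214 − 0.127) / 0.214 ≈ 0.40654.
Attributable cases ≈ PN × (exposed cases) = 0.40654 × 590 ≈ 239.86.

about 240 cases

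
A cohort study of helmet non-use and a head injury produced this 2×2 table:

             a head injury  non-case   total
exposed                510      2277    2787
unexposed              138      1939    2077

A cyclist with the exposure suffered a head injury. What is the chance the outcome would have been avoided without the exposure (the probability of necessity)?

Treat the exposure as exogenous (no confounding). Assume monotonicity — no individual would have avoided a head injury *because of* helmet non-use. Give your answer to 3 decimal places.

PN ≈ 0.637

p₁ = P(outcome | exposed) = 510/2787 = 0.18299
p₀ = P(outcome | unexposed) = 138/2077 = 0.066442
Under exogeneity and monotonicity, PN = (p₁ − p₀)/p₁.
PN = (0.18299 − 0.066442) / 0.18299 ≈ 0.6369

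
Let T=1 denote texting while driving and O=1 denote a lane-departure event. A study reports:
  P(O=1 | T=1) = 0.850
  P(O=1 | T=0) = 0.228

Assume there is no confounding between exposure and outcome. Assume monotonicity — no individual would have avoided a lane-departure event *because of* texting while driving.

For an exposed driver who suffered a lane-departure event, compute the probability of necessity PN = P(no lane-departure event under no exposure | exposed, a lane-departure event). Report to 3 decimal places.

PN ≈ 0.732

Let p₁ = 0.85, p₀ = 0.228.
Under exogeneity and monotonicity, PN = (p₁ − p₀) / p₁.
PN = (0.85 − 0.228) / 0.85 = 0.622 / 0.85 ≈ 0.7318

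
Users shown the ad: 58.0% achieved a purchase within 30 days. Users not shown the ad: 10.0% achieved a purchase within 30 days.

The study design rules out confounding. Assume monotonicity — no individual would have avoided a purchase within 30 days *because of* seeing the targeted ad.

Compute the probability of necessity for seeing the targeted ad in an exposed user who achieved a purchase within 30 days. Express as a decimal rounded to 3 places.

PN ≈ 0.828

p₁ = 0.58, p₀ = 0.1.
Under exogeneity and monotonicity, PN = (p₁ − p₀) / p₁.
PN = (0.58 − 0.1) / 0.58 = 0.48 / 0.58 ≈ 0.8276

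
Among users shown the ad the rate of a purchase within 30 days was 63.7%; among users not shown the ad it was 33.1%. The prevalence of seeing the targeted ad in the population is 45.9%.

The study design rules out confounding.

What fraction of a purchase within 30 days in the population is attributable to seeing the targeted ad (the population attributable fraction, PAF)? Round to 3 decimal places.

PAF ≈ 0.298

p₁ = 0.637, p₀ = 0.331.
Overall risk P(Y=1) = π·p₁ + (1−π)·p₀ = 0.459×0.637 + 0.541×0.331 = 0.47145.
Under exogeneity, PAF = [P(Y=1) − p₀] / P(Y=1).
PAF = (0.47145 − 0.331) / 0.47145 ≈ 0.2979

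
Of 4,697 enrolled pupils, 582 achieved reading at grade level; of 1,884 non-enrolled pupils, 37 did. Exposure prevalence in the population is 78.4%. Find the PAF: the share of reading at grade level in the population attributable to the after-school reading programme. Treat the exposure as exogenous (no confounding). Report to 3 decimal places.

p₁ = P(outcome | exposed) = 582/4697 = 0.12391
p₀ = P(outcome | unexposed) = 37/1884 = 0.019639
Overall risk P(Y=1) = π·p₁ + (1−π)·p₀ = 0.784×0.12391 + 0.216×0.019639 = 0.10139.
Under exogeneity, PAF = [P(Y=1) − p₀] / P(Y=1).
PAF = (0.10139 − 0.019639) / 0.10139 ≈ 0.8063

PAF ≈ 0.806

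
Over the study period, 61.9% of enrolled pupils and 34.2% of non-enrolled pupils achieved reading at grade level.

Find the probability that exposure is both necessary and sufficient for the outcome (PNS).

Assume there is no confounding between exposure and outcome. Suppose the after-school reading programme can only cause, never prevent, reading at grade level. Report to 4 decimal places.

PNS ≈ 0.2770

p₁ = 0.619, p₀ = 0.342.
Under exogeneity and monotonicity, PNS = p₁ − p₀.
PNS = 0.619 − 0.342 = 0.277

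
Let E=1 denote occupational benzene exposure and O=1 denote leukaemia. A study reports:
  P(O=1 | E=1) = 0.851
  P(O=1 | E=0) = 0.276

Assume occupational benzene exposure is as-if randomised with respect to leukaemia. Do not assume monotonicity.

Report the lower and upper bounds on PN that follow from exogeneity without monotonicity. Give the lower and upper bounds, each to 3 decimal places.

0.676 ≤ PN ≤ 0.851

Let p₁ = 0.851, p₀ = 0.276.
Under exogeneity alone the bounds on PN are max{0,(p₁−p₀)/p₁} ≤ PN ≤ min{1,(1−p₀)/p₁}.
  lower = (p₁ − p₀)/p₁ = 0.575 / 0.851 ≈ 0.6757
  upper = min{1, (1 − p₀)/p₁} = 0.724 / 0.851 ≈ 0.8508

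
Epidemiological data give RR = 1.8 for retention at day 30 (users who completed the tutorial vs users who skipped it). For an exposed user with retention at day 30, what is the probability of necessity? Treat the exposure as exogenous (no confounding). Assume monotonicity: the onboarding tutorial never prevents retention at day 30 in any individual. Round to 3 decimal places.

Under exogeneity and monotonicity, PN = (RR − 1) / RR = 1 − 1/RR.
PN = (1.8 − 1) / 1.8 = 0.8 / 1.8 ≈ 0.4444

PN ≈ 0.444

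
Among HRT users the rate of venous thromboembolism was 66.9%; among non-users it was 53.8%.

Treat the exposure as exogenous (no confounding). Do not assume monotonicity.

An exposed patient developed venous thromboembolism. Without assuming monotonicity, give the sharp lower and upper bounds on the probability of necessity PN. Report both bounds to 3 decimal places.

p₁ = 0.669, p₀ = 0.538.
Under exogeneity alone the bounds on PN are max{0,(p₁−p₀)/p₁} ≤ PN ≤ min{1,(1−p₀)/p₁}.
  lower = (p₁ − p₀)/p₁ = 0.131 / 0.669 ≈ 0.1958
  upper = min{1, (1 − p₀)/p₁} = 0.462 / 0.669 ≈ 0.6906

0.196 ≤ PN ≤ 0.691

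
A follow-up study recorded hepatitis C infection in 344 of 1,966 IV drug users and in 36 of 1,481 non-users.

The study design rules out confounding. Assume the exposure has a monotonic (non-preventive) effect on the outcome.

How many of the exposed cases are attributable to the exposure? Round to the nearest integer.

p₁ = P(outcome | exposed) = 344/1966 = 0.17497
p₀ = P(outcome | unexposed) = 36/1481 = 0.024308
PN = (p₁ − p₀)/p₁ = (0.17497 − 0.024308) / 0.17497 ≈ 0.86108.
Attributable cases ≈ PN × (exposed cases) = 0.86108 × 344 ≈ 296.21.

about 296 cases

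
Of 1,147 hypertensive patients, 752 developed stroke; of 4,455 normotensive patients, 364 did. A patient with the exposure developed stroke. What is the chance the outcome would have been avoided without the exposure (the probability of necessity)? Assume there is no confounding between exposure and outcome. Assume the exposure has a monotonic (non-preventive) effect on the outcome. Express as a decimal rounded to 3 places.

p₁ = P(outcome | exposed) = 752/1147 = 0.65562
p₀ = P(outcome | unexposed) = 364/4455 = 0.081706
Under exogeneity and monotonicity, PN = (p₁ − p₀) / p₁.
PN = (0.65562 − 0.081706) / 0.65562 = 0.57392 / 0.65562 ≈ 0.8754

PN ≈ 0.875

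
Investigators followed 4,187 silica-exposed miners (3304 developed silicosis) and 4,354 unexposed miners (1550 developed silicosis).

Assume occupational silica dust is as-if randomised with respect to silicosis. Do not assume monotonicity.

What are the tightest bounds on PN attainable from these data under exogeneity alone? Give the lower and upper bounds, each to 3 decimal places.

0.549 ≤ PN ≤ 0.816

p₁ = P(outcome | exposed) = 3304/4187 = 0.78911
p₀ = P(outcome | unexposed) = 1550/4354 = 0.35599
Under exogeneity alone the bounds on PN are max{0,(p₁−p₀)/p₁} ≤ PN ≤ min{1,(1−p₀)/p₁}.
  lower = (p₁ − p₀)/p₁ = 0.43311 / 0.78911 ≈ 0.5489
  upper = min{1, (1 − p₀)/p₁} = 0.64401 / 0.78911 ≈ 0.8161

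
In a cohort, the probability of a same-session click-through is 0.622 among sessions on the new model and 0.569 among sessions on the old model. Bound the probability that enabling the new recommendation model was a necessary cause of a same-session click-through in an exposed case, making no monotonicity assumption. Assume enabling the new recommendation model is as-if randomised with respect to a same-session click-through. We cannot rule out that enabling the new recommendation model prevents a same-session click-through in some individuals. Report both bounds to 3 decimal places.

Let p₁ = 0.622, p₀ = 0.569.
Under exogeneity alone the bounds on PN are max{0,(p₁−p₀)/p₁} ≤ PN ≤ min{1,(1−p₀)/p₁}.
  lower = (p₁ − p₀)/p₁ = 0.053 / 0.622 ≈ 0.0852
  upper = min{1, (1 − p₀)/p₁} = 0.431 / 0.622 ≈ 0.6929

0.085 ≤ PN ≤ 0.693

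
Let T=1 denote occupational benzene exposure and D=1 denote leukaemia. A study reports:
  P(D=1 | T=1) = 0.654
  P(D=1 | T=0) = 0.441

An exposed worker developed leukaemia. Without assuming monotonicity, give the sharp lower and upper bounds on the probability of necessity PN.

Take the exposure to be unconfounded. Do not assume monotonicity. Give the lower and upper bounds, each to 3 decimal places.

Let p₁ = 0.654, p₀ = 0.441.
Under exogeneity alone the bounds on PN are max{0,(p₁−p₀)/p₁} ≤ PN ≤ min{1,(1−p₀)/p₁}.
  lower = (p₁ − p₀)/p₁ = 0.213 / 0.654 ≈ 0.3257
  upper = min{1, (1 − p₀)/p₁} = 0.559 / 0.654 ≈ 0.8547

0.326 ≤ PN ≤ 0.855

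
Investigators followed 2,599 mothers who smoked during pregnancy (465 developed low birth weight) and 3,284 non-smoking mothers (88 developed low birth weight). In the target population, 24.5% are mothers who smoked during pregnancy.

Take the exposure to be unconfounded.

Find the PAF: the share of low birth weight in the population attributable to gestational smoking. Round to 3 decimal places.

PAF ≈ 0.582

p₁ = P(outcome | exposed) = 465/2599 = 0.17891
p₀ = P(outcome | unexposed) = 88/3284 = 0.026797
Overall risk P(Y=1) = π·p₁ + (1−π)·p₀ = 0.245×0.17891 + 0.755×0.026797 = 0.064066.
Under exogeneity, PAF = [P(Y=1) − p₀] / P(Y=1).
PAF = (0.064066 − 0.026797) / 0.064066 ≈ 0.5817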